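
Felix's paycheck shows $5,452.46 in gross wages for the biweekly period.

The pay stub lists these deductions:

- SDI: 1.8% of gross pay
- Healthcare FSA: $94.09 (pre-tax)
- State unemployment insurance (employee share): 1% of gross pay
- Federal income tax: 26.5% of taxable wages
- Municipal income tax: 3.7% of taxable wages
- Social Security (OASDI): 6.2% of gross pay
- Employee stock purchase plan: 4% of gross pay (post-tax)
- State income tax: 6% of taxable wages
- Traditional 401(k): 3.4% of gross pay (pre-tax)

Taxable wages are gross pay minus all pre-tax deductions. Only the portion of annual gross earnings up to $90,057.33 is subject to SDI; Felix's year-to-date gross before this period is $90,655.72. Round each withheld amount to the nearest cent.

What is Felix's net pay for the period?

$2,689.70

Traditional 401(k): $5,452.46 × 0.034 = $185.38
Healthcare FSA: $94.09
Pre-tax total = $185.38 + $94.09 = $279.47
Taxable wages = $5,452.46 − $279.47 = $5,172.99
Municipal income tax: $5,172.99 × 0.037 = $191.40
Federal income tax: $5,172.99 × 0.265 = $1,370.84
State income tax: $5,172.99 × 0.06 = $310.38
State unemployment insurance (employee share): $5,452.46 × 0.01 = $54.52
SDI: annual cap $90,057.33 already reached (YTD $90,655.72), so $0.00
Social Security (OASDI): $5,452.46 × 0.062 = $338.05
Employee stock purchase plan: $5,452.46 × 0.04 = $218.10
Total deductions = $185.38 + $94.09 + $191.40 + $1,370.84 + $310.38 + $54.52 + $0.00 + $338.05 + $218.10 = $2,762.76
Net pay = $5,452.46 − $2,762.76 = $2,689.70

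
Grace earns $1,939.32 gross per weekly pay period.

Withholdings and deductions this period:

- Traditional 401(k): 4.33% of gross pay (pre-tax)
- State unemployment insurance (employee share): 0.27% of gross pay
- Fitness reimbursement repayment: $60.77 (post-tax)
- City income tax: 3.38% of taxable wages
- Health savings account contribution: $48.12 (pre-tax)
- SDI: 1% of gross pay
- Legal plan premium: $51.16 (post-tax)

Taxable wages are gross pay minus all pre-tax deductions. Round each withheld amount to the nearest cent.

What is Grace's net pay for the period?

$1,609.59

Traditional 401(k): $1,939.32 × 0.0433 = $83.97
Health savings account contribution: $48.12
Pre-tax total = $83.97 + $48.12 = $132.09
Taxable wages = $1,939.32 − $132.09 = $1,807.23
City income tax: $1,807.23 × 0.0338 = $61.08
State unemployment insurance (employee share): $1,939.32 × 0.0027 = $5.24
SDI: $1,939.32 × 0.01 = $19.39
Legal plan premium: $51.16
Fitness reimbursement repayment: $60.77
Total deductions = $83.97 + $48.12 + $61.08 + $5.24 + $19.39 + $51.16 + $60.77 = $329.73
Net pay = $1,939.32 − $329.73 = $1,609.59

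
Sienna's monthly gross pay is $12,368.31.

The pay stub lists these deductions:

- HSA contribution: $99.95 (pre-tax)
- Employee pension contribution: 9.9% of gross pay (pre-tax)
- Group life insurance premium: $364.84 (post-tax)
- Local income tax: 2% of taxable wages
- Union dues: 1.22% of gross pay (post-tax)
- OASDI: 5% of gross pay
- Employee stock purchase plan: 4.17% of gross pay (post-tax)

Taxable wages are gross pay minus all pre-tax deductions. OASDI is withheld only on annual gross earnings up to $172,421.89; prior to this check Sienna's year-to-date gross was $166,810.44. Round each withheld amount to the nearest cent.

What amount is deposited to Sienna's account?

$9,510.96

HSA contribution: $99.95
Employee pension contribution: $12,368.31 × 0.099 = $1,224.46
Pre-tax total = $99.95 + $1,224.46 = $1,324.41
Taxable wages = $12,368.31 − $1,324.41 = $11,043.90
Local income tax: $11,043.90 × 0.02 = $220.88
OASDI: only $172,421.89 − $166,810.44 = $5,611.45 of this check is subject → $5,611.45 × 0.05 = $280.57
Group life insurance premium: $364.84
Employee stock purchase plan: $12,368.31 × 0.0417 = $515.76
Union dues: $12,368.31 × 0.0122 = $150.89
Total deductions = $99.95 + $1,224.46 + $220.88 + $280.57 + $364.84 + $515.76 + $150.89 = $2,857.35
Net pay = $12,368.31 − $2,857.35 = $9,510.96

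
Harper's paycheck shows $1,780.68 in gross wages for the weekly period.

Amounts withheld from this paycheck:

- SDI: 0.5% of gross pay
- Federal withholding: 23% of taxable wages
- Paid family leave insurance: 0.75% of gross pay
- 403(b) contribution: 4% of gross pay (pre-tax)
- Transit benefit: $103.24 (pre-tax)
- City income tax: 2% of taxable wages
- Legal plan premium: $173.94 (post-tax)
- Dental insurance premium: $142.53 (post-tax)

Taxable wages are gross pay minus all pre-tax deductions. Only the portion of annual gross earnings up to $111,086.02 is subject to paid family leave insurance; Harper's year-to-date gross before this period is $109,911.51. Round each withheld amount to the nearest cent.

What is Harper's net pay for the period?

$870.48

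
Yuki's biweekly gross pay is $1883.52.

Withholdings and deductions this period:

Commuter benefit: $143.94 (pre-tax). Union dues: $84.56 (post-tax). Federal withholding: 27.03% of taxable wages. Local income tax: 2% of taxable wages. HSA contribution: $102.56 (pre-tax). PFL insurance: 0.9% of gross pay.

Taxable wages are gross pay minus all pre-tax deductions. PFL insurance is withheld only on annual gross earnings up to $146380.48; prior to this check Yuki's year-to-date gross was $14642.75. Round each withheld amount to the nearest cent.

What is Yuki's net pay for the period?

Commuter benefit: $143.94
HSA contribution: $102.56
Pre-tax total = $143.94 + $102.56 = $246.50
Taxable wages = $1883.52 − $246.50 = $1637.02
Local income tax: $1637.02 × 0.02 = $32.74
Federal withholding: $1637.02 × 0.2703 = $442.49
PFL insurance: cap not yet reached, full $1883.52 is subject → $1883.52 × 0.009 = $16.95
Union dues: $84.56
Total deductions = $143.94 + $102.56 + $32.74 + $442.49 + $16.95 + $84.56 = $823.24
Net pay = $1883.52 − $823.24 = $1060.28

$1060.28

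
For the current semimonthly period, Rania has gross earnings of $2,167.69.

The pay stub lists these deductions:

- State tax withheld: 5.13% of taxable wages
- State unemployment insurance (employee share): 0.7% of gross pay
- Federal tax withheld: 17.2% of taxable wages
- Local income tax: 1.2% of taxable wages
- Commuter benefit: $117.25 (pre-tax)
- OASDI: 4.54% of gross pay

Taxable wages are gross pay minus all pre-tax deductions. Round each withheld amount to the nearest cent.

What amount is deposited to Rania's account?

Commuter benefit: $117.25
Taxable wages = $2,167.69 − $117.25 = $2,050.44
State tax withheld: $2,050.44 × 0.0513 = $105.19
Federal tax withheld: $2,050.44 × 0.172 = $352.68
Local income tax: $2,050.44 × 0.012 = $24.61
OASDI: $2,167.69 × 0.0454 = $98.41
State unemployment insurance (employee share): $2,167.69 × 0.007 = $15.17
Total deductions = $117.25 + $105.19 + $352.68 + $24.61 + $98.41 + $15.17 = $713.31
Net pay = $2,167.69 − $713.31 = $1,454.38

$1,454.38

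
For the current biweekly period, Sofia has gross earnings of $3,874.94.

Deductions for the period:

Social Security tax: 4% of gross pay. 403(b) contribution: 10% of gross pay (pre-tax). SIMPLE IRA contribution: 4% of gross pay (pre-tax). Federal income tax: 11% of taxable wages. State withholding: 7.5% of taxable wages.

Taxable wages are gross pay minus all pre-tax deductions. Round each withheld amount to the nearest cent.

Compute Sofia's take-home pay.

$2,560.95

403(b) contribution: $3,874.94 × 0.1 = $387.49
SIMPLE IRA contribution: $3,874.94 × 0.04 = $155.00
Pre-tax total = $387.49 + $155.00 = $542.49
Taxable wages = $3,874.94 − $542.49 = $3,332.45
State withholding: $3,332.45 × 0.075 = $249.93
Federal income tax: $3,332.45 × 0.11 = $366.57
Social Security tax: $3,874.94 × 0.04 = $155.00
Total deductions = $387.49 + $155.00 + $249.93 + $366.57 + $155.00 = $1,313.99
Net pay = $3,874.94 − $1,313.99 = $2,560.95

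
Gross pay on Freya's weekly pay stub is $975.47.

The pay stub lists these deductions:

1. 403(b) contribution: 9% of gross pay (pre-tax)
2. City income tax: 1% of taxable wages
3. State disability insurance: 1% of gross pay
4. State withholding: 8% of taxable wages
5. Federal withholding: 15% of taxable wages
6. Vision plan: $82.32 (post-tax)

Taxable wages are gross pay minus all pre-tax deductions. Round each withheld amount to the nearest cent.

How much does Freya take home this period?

403(b) contribution: $975.47 × 0.09 = $87.79
Taxable wages = $975.47 − $87.79 = $887.68
Federal withholding: $887.68 × 0.15 = $133.15
City income tax: $887.68 × 0.01 = $8.88
State withholding: $887.68 × 0.08 = $71.01
State disability insurance: $975.47 × 0.01 = $9.75
Vision plan: $82.32
Total deductions = $87.79 + $133.15 + $8.88 + $71.01 + $9.75 + $82.32 = $392.90
Net pay = $975.47 − $392.90 = $582.57

$582.57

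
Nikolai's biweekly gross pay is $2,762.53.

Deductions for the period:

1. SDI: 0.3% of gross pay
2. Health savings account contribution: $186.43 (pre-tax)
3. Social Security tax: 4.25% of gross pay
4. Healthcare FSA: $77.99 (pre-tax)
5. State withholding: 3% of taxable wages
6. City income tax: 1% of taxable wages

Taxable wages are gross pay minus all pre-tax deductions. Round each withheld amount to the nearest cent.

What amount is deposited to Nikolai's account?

$2,272.49

Healthcare FSA: $77.99
Health savings account contribution: $186.43
Pre-tax total = $77.99 + $186.43 = $264.42
Taxable wages = $2,762.53 − $264.42 = $2,498.11
City income tax: $2,498.11 × 0.01 = $24.98
State withholding: $2,498.11 × 0.03 = $74.94
Social Security tax: $2,762.53 × 0.0425 = $117.41
SDI: $2,762.53 × 0.003 = $8.29
Total deductions = $77.99 + $186.43 + $24.98 + $74.94 + $117.41 + $8.29 = $490.04
Net pay = $2,762.53 − $490.04 = $2,272.49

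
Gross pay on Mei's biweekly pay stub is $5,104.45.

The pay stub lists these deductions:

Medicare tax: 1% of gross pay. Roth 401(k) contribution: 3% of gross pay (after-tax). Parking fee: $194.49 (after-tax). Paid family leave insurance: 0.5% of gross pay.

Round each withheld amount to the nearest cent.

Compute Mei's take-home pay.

Medicare tax: $5,104.45 × 0.01 = $51.04
Paid family leave insurance: $5,104.45 × 0.005 = $25.52
Roth 401(k) contribution: $5,104.45 × 0.03 = $153.13
Parking fee: $194.49
Total deductions = $51.04 + $25.52 + $153.13 + $194.49 = $424.18
Net pay = $5,104.45 − $424.18 = $4,680.27

$4,680.27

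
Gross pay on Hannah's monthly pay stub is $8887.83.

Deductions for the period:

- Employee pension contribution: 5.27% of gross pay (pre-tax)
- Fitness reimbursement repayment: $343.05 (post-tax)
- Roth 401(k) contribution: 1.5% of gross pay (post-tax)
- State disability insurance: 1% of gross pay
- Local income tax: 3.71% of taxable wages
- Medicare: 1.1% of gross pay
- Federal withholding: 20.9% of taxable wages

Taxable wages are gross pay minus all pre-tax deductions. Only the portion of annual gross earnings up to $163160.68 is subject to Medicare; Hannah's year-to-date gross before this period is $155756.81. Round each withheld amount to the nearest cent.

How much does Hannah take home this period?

$5700.73

Employee pension contribution: $8887.83 × 0.0527 = $468.39
Taxable wages = $8887.83 − $468.39 = $8419.44
Local income tax: $8419.44 × 0.0371 = $312.36
Federal withholding: $8419.44 × 0.209 = $1759.66
State disability insurance: $8887.83 × 0.01 = $88.88
Medicare: only $163160.68 − $155756.81 = $7403.87 of this check is subject → $7403.87 × 0.011 = $81.44
Fitness reimbursement repayment: $343.05
Roth 401(k) contribution: $8887.83 × 0.015 = $133.32
Total deductions = $468.39 + $312.36 + $1759.66 + $88.88 + $81.44 + $343.05 + $133.32 = $3187.10
Net pay = $8887.83 − $3187.10 = $5700.73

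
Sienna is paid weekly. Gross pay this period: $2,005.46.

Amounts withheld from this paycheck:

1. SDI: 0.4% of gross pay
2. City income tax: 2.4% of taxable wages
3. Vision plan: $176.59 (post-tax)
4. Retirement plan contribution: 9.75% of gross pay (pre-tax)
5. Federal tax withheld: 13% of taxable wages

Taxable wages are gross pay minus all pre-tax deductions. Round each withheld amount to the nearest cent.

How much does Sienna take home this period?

Retirement plan contribution: $2,005.46 × 0.0975 = $195.53
Taxable wages = $2,005.46 − $195.53 = $1,809.93
Federal tax withheld: $1,809.93 × 0.13 = $235.29
City income tax: $1,809.93 × 0.024 = $43.44
SDI: $2,005.46 × 0.004 = $8.02
Vision plan: $176.59
Total deductions = $195.53 + $235.29 + $43.44 + $8.02 + $176.59 = $658.87
Net pay = $2,005.46 − $658.87 = $1,346.59

$1,346.59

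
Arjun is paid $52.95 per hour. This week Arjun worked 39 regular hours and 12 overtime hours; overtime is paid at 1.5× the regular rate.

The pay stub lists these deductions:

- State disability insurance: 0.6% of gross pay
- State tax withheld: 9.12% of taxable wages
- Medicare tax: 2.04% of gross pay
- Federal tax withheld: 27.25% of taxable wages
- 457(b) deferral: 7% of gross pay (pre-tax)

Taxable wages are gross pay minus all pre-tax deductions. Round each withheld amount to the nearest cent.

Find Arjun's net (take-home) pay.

Regular pay: 39 × $52.95 = $2,065.05
Overtime pay: 12 × $52.95 × 1.5 = $953.10
Gross pay = $2,065.05 + $953.10 = $3,018.15
457(b) deferral: $3,018.15 × 0.07 = $211.27
Taxable wages = $3,018.15 − $211.27 = $2,806.88
Federal tax withheld: $2,806.88 × 0.2725 = $764.87
State tax withheld: $2,806.88 × 0.0912 = $255.99
Medicare tax: $3,018.15 × 0.0204 = $61.57
State disability insurance: $3,018.15 × 0.006 = $18.11
Total deductions = $211.27 + $764.87 + $255.99 + $61.57 + $18.11 = $1,311.81
Net pay = $3,018.15 − $1,311.81 = $1,706.34

$1,706.34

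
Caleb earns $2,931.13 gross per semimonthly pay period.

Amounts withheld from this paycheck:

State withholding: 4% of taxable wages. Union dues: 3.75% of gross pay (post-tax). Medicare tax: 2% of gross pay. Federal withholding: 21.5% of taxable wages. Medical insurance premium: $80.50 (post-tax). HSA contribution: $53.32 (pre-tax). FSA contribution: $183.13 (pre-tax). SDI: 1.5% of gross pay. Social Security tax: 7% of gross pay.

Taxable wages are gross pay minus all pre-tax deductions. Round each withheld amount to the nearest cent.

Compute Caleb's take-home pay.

$1,509.34

HSA contribution: $53.32
FSA contribution: $183.13
Pre-tax total = $53.32 + $183.13 = $236.45
Taxable wages = $2,931.13 − $236.45 = $2,694.68
Federal withholding: $2,694.68 × 0.215 = $579.36
State withholding: $2,694.68 × 0.04 = $107.79
Medicare tax: $2,931.13 × 0.02 = $58.62
SDI: $2,931.13 × 0.015 = $43.97
Social Security tax: $2,931.13 × 0.07 = $205.18
Medical insurance premium: $80.50
Union dues: $2,931.13 × 0.0375 = $109.92
Total deductions = $53.32 + $183.13 + $579.36 + $107.79 + $58.62 + $43.97 + $205.18 + $80.50 + $109.92 = $1,421.79
Net pay = $2,931.13 − $1,421.79 = $1,509.34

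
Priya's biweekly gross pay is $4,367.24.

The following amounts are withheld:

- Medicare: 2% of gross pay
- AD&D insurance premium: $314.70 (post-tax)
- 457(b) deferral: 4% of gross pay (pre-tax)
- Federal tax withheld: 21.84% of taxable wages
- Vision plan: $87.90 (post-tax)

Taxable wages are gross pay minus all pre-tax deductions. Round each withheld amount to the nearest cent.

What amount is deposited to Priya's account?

$2,786.96

457(b) deferral: $4,367.24 × 0.04 = $174.69
Taxable wages = $4,367.24 − $174.69 = $4,192.55
Federal tax withheld: $4,192.55 × 0.2184 = $915.65
Medicare: $4,367.24 × 0.02 = $87.34
Vision plan: $87.90
AD&D insurance premium: $314.70
Total deductions = $174.69 + $915.65 + $87.34 + $87.90 + $314.70 = $1,580.28
Net pay = $4,367.24 − $1,580.28 = $2,786.96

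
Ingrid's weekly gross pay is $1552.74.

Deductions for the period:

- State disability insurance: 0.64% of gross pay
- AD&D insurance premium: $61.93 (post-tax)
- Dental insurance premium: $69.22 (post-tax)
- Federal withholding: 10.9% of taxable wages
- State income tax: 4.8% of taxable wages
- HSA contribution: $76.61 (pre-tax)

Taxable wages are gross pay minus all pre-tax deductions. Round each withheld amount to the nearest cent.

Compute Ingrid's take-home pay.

HSA contribution: $76.61
Taxable wages = $1552.74 − $76.61 = $1476.13
Federal withholding: $1476.13 × 0.109 = $160.90
State income tax: $1476.13 × 0.048 = $70.85
State disability insurance: $1552.74 × 0.0064 = $9.94
Dental insurance premium: $69.22
AD&D insurance premium: $61.93
Total deductions = $76.61 + $160.90 + $70.85 + $9.94 + $69.22 + $61.93 = $449.45
Net pay = $1552.74 − $449.45 = $1103.29

$1103.29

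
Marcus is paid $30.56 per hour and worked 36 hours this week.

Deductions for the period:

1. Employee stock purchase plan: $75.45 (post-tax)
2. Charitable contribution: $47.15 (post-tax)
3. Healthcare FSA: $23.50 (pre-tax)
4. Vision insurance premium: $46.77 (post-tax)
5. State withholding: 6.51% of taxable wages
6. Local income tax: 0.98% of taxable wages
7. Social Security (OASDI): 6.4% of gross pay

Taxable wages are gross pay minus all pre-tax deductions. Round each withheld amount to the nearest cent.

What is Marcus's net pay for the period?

Gross pay: 36 × $30.56 = $1100.16
Healthcare FSA: $23.50
Taxable wages = $1100.16 − $23.50 = $1076.66
State withholding: $1076.66 × 0.0651 = $70.09
Local income tax: $1076.66 × 0.0098 = $10.55
Social Security (OASDI): $1100.16 × 0.064 = $70.41
Charitable contribution: $47.15
Vision insurance premium: $46.77
Employee stock purchase plan: $75.45
Total deductions = $23.50 + $70.09 + $10.55 + $70.41 + $47.15 + $46.77 + $75.45 = $343.92
Net pay = $1100.16 − $343.92 = $756.24

$756.24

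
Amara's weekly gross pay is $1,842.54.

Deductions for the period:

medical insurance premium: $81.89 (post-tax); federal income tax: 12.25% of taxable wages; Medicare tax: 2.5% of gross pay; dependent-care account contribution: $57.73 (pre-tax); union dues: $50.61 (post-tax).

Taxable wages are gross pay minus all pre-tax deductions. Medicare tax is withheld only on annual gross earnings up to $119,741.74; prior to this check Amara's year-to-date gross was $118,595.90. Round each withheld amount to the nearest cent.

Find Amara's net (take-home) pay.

$1,405.02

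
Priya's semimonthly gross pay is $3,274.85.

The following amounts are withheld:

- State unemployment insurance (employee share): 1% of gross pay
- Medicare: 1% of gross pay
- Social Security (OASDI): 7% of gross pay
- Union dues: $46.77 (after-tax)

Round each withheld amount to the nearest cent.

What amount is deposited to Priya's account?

$2,933.34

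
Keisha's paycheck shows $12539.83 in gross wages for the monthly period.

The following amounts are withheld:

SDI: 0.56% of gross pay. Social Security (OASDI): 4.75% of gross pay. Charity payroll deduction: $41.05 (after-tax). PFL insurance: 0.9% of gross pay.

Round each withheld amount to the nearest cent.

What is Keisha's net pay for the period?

Social Security (OASDI): $12539.83 × 0.0475 = $595.64
SDI: $12539.83 × 0.0056 = $70.22
PFL insurance: $12539.83 × 0.009 = $112.86
Charity payroll deduction: $41.05
Total deductions = $595.64 + $70.22 + $112.86 + $41.05 = $819.77
Net pay = $12539.83 − $819.77 = $11720.06

$11720.06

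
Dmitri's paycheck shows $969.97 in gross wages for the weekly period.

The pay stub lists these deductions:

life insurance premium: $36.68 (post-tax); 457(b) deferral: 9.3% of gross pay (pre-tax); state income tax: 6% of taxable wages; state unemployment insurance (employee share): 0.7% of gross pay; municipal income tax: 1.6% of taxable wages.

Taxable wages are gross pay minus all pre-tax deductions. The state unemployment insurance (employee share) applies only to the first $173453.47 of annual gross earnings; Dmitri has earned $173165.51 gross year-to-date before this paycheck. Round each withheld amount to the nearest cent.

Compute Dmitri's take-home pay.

$774.19

457(b) deferral: $969.97 × 0.093 = $90.21
Taxable wages = $969.97 − $90.21 = $879.76
Municipal income tax: $879.76 × 0.016 = $14.08
State income tax: $879.76 × 0.06 = $52.79
State unemployment insurance (employee share): only $173453.47 − $173165.51 = $287.96 of this check is subject → $287.96 × 0.007 = $2.02
Life insurance premium: $36.68
Total deductions = $90.21 + $14.08 + $52.79 + $2.02 + $36.68 = $195.78
Net pay = $969.97 − $195.78 = $774.19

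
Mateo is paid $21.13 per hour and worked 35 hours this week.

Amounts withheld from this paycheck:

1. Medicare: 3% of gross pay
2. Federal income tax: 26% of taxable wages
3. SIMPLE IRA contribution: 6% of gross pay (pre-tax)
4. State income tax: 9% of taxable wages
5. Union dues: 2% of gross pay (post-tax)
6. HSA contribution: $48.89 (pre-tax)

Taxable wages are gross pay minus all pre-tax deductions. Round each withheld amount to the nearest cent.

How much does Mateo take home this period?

$383.10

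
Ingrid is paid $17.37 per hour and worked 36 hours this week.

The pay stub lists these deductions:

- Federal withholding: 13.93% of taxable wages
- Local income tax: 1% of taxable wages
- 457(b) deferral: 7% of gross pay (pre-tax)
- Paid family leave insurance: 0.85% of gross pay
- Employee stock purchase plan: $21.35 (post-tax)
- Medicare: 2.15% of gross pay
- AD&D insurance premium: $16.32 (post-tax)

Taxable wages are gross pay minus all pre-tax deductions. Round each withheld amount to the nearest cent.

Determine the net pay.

Gross pay: 36 × $17.37 = $625.32
457(b) deferral: $625.32 × 0.07 = $43.77
Taxable wages = $625.32 − $43.77 = $581.55
Local income tax: $581.55 × 0.01 = $5.82
Federal withholding: $581.55 × 0.1393 = $81.01
Paid family leave insurance: $625.32 × 0.0085 = $5.32
Medicare: $625.32 × 0.0215 = $13.44
AD&D insurance premium: $16.32
Employee stock purchase plan: $21.35
Total deductions = $43.77 + $5.82 + $81.01 + $5.32 + $13.44 + $16.32 + $21.35 = $187.03
Net pay = $625.32 − $187.03 = $438.29

$438.29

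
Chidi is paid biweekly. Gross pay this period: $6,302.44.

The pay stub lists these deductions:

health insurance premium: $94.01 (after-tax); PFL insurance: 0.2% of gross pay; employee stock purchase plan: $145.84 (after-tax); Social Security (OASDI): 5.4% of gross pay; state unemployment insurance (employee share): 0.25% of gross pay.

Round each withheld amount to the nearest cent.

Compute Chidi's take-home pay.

Social Security (OASDI): $6,302.44 × 0.054 = $340.33
State unemployment insurance (employee share): $6,302.44 × 0.0025 = $15.76
PFL insurance: $6,302.44 × 0.002 = $12.60
Employee stock purchase plan: $145.84
Health insurance premium: $94.01
Total deductions = $340.33 + $15.76 + $12.60 + $145.84 + $94.01 = $608.54
Net pay = $6,302.44 − $608.54 = $5,693.90

$5,693.90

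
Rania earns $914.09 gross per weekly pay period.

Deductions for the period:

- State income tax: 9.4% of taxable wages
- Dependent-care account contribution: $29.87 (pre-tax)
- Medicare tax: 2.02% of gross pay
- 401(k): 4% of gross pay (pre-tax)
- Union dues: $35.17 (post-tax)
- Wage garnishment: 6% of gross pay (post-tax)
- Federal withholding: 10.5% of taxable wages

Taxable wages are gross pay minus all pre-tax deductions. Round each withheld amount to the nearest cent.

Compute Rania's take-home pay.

$570.50

401(k): $914.09 × 0.04 = $36.56
Dependent-care account contribution: $29.87
Pre-tax total = $36.56 + $29.87 = $66.43
Taxable wages = $914.09 − $66.43 = $847.66
State income tax: $847.66 × 0.094 = $79.68
Federal withholding: $847.66 × 0.105 = $89.00
Medicare tax: $914.09 × 0.0202 = $18.46
Union dues: $35.17
Wage garnishment: $914.09 × 0.06 = $54.85
Total deductions = $36.56 + $29.87 + $79.68 + $89.00 + $18.46 + $35.17 + $54.85 = $343.59
Net pay = $914.09 − $343.59 = $570.50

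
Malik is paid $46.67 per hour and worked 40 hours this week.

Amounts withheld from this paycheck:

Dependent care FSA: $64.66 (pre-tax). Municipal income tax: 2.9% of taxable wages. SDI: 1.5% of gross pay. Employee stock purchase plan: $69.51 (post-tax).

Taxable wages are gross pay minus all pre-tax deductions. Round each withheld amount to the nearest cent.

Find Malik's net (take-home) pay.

$1,652.37

Gross pay: 40 × $46.67 = $1,866.80
Dependent care FSA: $64.66
Taxable wages = $1,866.80 − $64.66 = $1,802.14
Municipal income tax: $1,802.14 × 0.029 = $52.26
SDI: $1,866.80 × 0.015 = $28.00
Employee stock purchase plan: $69.51
Total deductions = $64.66 + $52.26 + $28.00 + $69.51 = $214.43
Net pay = $1,866.80 − $214.43 = $1,652.37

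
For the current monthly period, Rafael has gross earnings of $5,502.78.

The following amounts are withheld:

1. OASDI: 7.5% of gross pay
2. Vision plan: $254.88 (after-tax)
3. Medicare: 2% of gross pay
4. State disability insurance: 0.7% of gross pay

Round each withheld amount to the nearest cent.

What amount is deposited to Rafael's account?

State disability insurance: $5,502.78 × 0.007 = $38.52
OASDI: $5,502.78 × 0.075 = $412.71
Medicare: $5,502.78 × 0.02 = $110.06
Vision plan: $254.88
Total deductions = $38.52 + $412.71 + $110.06 + $254.88 = $816.17
Net pay = $5,502.78 − $816.17 = $4,686.61

$4,686.61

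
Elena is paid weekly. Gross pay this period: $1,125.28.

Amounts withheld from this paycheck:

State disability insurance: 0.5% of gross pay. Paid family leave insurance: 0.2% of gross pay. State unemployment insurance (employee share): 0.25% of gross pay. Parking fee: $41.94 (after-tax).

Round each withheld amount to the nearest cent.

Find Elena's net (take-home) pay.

$1,072.65

State disability insurance: $1,125.28 × 0.005 = $5.63
State unemployment insurance (employee share): $1,125.28 × 0.0025 = $2.81
Paid family leave insurance: $1,125.28 × 0.002 = $2.25
Parking fee: $41.94
Total deductions = $5.63 + $2.81 + $2.25 + $41.94 = $52.63
Net pay = $1,125.28 − $52.63 = $1,072.65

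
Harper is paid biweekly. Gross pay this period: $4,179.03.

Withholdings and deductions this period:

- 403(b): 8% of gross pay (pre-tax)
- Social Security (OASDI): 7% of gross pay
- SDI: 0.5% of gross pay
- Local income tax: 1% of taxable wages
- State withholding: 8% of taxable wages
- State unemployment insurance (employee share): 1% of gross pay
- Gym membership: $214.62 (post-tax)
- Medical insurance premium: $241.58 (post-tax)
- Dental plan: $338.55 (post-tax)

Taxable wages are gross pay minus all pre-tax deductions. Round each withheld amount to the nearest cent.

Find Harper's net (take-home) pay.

403(b): $4,179.03 × 0.08 = $334.32
Taxable wages = $4,179.03 − $334.32 = $3,844.71
State withholding: $3,844.71 × 0.08 = $307.58
Local income tax: $3,844.71 × 0.01 = $38.45
State unemployment insurance (employee share): $4,179.03 × 0.01 = $41.79
SDI: $4,179.03 × 0.005 = $20.90
Social Security (OASDI): $4,179.03 × 0.07 = $292.53
Gym membership: $214.62
Medical insurance premium: $241.58
Dental plan: $338.55
Total deductions = $334.32 + $307.58 + $38.45 + $41.79 + $20.90 + $292.53 + $214.62 + $241.58 + $338.55 = $1,830.32
Net pay = $4,179.03 − $1,830.32 = $2,348.71

$2,348.71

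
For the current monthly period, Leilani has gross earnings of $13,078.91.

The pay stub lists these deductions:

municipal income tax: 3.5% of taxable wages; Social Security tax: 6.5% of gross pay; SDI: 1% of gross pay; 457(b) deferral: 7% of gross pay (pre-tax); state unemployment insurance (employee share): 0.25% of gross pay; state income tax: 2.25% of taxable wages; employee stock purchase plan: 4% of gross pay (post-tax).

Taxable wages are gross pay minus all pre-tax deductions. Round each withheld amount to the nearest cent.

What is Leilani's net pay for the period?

$9,927.21

457(b) deferral: $13,078.91 × 0.07 = $915.52
Taxable wages = $13,078.91 − $915.52 = $12,163.39
Municipal income tax: $12,163.39 × 0.035 = $425.72
State income tax: $12,163.39 × 0.0225 = $273.68
SDI: $13,078.91 × 0.01 = $130.79
Social Security tax: $13,078.91 × 0.065 = $850.13
State unemployment insurance (employee share): $13,078.91 × 0.0025 = $32.70
Employee stock purchase plan: $13,078.91 × 0.04 = $523.16
Total deductions = $915.52 + $425.72 + $273.68 + $130.79 + $850.13 + $32.70 + $523.16 = $3,151.70
Net pay = $13,078.91 − $3,151.70 = $9,927.21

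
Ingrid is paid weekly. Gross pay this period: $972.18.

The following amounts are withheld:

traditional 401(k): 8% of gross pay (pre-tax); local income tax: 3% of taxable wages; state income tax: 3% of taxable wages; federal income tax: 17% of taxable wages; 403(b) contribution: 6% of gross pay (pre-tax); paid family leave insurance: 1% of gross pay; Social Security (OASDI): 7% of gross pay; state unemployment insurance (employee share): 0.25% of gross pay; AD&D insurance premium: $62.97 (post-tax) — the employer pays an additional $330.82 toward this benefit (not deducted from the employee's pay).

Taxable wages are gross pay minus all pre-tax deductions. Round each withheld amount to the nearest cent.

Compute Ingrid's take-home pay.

$500.62

403(b) contribution: $972.18 × 0.06 = $58.33
Traditional 401(k): $972.18 × 0.08 = $77.77
Pre-tax total = $58.33 + $77.77 = $136.10
Taxable wages = $972.18 − $136.10 = $836.08
Local income tax: $836.08 × 0.03 = $25.08
State income tax: $836.08 × 0.03 = $25.08
Federal income tax: $836.08 × 0.17 = $142.13
Social Security (OASDI): $972.18 × 0.07 = $68.05
State unemployment insurance (employee share): $972.18 × 0.0025 = $2.43
Paid family leave insurance: $972.18 × 0.01 = $9.72
AD&D insurance premium: $62.97
(Employer's $330.82 toward AD&D insurance premium is not withheld from the employee.)
Total deductions = $58.33 + $77.77 + $25.08 + $25.08 + $142.13 + $68.05 + $2.43 + $9.72 + $62.97 = $471.56
Net pay = $972.18 − $471.56 = $500.62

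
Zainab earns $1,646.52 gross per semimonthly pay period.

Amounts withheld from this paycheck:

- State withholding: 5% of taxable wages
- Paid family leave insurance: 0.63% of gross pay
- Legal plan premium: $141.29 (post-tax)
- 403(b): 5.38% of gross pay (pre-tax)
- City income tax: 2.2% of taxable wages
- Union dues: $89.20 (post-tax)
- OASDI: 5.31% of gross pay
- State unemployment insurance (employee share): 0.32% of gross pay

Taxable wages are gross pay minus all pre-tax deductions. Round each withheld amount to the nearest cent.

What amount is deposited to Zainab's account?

$1,112.21

403(b): $1,646.52 × 0.0538 = $88.58
Taxable wages = $1,646.52 − $88.58 = $1,557.94
City income tax: $1,557.94 × 0.022 = $34.27
State withholding: $1,557.94 × 0.05 = $77.90
OASDI: $1,646.52 × 0.0531 = $87.43
Paid family leave insurance: $1,646.52 × 0.0063 = $10.37
State unemployment insurance (employee share): $1,646.52 × 0.0032 = $5.27
Legal plan premium: $141.29
Union dues: $89.20
Total deductions = $88.58 + $34.27 + $77.90 + $87.43 + $10.37 + $5.27 + $141.29 + $89.20 = $534.31
Net pay = $1,646.52 − $534.31 = $1,112.21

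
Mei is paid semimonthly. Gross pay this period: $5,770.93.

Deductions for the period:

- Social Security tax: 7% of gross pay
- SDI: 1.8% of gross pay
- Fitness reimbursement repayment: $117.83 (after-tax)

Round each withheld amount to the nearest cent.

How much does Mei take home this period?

SDI: $5,770.93 × 0.018 = $103.88
Social Security tax: $5,770.93 × 0.07 = $403.97
Fitness reimbursement repayment: $117.83
Total deductions = $103.88 + $403.97 + $117.83 = $625.68
Net pay = $5,770.93 − $625.68 = $5,145.25

$5,145.25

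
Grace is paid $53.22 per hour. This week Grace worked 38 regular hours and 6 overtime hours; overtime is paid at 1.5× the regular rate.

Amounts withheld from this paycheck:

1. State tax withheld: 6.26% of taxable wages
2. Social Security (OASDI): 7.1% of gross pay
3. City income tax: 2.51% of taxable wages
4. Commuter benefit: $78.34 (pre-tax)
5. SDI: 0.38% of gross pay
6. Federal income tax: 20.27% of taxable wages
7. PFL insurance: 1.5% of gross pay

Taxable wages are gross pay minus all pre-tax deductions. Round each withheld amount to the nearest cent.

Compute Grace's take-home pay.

Regular pay: 38 × $53.22 = $2,022.36
Overtime pay: 6 × $53.22 × 1.5 = $478.98
Gross pay = $2,022.36 + $478.98 = $2,501.34
Commuter benefit: $78.34
Taxable wages = $2,501.34 − $78.34 = $2,423.00
City income tax: $2,423.00 × 0.0251 = $60.82
State tax withheld: $2,423.00 × 0.0626 = $151.68
Federal income tax: $2,423.00 × 0.2027 = $491.14
Social Security (OASDI): $2,501.34 × 0.071 = $177.60
SDI: $2,501.34 × 0.0038 = $9.51
PFL insurance: $2,501.34 × 0.015 = $37.52
Total deductions = $78.34 + $60.82 + $151.68 + $491.14 + $177.60 + $9.51 + $37.52 = $1,006.61
Net pay = $2,501.34 − $1,006.61 = $1,494.73

$1,494.73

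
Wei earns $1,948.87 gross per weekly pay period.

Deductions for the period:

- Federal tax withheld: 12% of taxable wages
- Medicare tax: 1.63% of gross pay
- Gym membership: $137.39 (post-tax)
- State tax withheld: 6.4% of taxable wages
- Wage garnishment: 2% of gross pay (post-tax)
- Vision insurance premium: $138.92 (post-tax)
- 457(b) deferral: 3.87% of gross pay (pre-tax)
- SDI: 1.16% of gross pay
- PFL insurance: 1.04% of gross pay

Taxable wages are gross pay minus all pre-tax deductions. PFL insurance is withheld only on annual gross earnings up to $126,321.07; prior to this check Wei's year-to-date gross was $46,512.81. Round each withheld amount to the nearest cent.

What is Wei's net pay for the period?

457(b) deferral: $1,948.87 × 0.0387 = $75.42
Taxable wages = $1,948.87 − $75.42 = $1,873.45
Federal tax withheld: $1,873.45 × 0.12 = $224.81
State tax withheld: $1,873.45 × 0.064 = $119.90
Medicare tax: $1,948.87 × 0.0163 = $31.77
PFL insurance: cap not yet reached, full $1,948.87 is subject → $1,948.87 × 0.0104 = $20.27
SDI: $1,948.87 × 0.0116 = $22.61
Vision insurance premium: $138.92
Wage garnishment: $1,948.87 × 0.02 = $38.98
Gym membership: $137.39
Total deductions = $75.42 + $224.81 + $119.90 + $31.77 + $20.27 + $22.61 + $138.92 + $38.98 + $137.39 = $810.07
Net pay = $1,948.87 − $810.07 = $1,138.80

$1,138.80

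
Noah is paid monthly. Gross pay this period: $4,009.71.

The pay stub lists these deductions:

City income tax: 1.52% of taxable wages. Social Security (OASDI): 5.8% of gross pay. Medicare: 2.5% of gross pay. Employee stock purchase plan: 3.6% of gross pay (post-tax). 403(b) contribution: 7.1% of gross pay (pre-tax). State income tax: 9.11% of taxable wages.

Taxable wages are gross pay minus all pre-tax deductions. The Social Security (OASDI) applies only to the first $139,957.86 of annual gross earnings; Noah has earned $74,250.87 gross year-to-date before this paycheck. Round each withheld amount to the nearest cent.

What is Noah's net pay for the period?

$2,851.90

403(b) contribution: $4,009.71 × 0.071 = $284.69
Taxable wages = $4,009.71 − $284.69 = $3,725.02
City income tax: $3,725.02 × 0.0152 = $56.62
State income tax: $3,725.02 × 0.0911 = $339.35
Medicare: $4,009.71 × 0.025 = $100.24
Social Security (OASDI): cap not yet reached, full $4,009.71 is subject → $4,009.71 × 0.058 = $232.56
Employee stock purchase plan: $4,009.71 × 0.036 = $144.35
Total deductions = $284.69 + $56.62 + $339.35 + $100.24 + $232.56 + $144.35 = $1,157.81
Net pay = $4,009.71 − $1,157.81 = $2,851.90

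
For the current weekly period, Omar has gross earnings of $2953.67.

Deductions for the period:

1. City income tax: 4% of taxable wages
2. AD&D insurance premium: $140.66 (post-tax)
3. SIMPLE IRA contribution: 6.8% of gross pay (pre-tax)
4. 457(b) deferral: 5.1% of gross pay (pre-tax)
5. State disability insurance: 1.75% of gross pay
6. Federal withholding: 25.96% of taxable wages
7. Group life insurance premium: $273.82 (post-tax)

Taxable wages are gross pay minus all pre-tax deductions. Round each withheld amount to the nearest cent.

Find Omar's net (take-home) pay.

$1356.39

457(b) deferral: $2953.67 × 0.051 = $150.64
SIMPLE IRA contribution: $2953.67 × 0.068 = $200.85
Pre-tax total = $150.64 + $200.85 = $351.49
Taxable wages = $2953.67 − $351.49 = $2602.18
City income tax: $2602.18 × 0.04 = $104.09
Federal withholding: $2602.18 × 0.2596 = $675.53
State disability insurance: $2953.67 × 0.0175 = $51.69
Group life insurance premium: $273.82
AD&D insurance premium: $140.66
Total deductions = $150.64 + $200.85 + $104.09 + $675.53 + $51.69 + $273.82 + $140.66 = $1597.28
Net pay = $2953.67 − $1597.28 = $1356.39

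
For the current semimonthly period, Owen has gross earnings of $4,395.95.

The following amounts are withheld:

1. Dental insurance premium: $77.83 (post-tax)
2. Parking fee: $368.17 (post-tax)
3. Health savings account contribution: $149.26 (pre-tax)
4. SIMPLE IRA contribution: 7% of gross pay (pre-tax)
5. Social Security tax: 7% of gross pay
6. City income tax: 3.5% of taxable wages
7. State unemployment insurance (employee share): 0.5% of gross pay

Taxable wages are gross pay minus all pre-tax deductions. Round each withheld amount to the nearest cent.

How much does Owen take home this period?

SIMPLE IRA contribution: $4,395.95 × 0.07 = $307.72
Health savings account contribution: $149.26
Pre-tax total = $307.72 + $149.26 = $456.98
Taxable wages = $4,395.95 − $456.98 = $3,938.97
City income tax: $3,938.97 × 0.035 = $137.86
State unemployment insurance (employee share): $4,395.95 × 0.005 = $21.98
Social Security tax: $4,395.95 × 0.07 = $307.72
Dental insurance premium: $77.83
Parking fee: $368.17
Total deductions = $307.72 + $149.26 + $137.86 + $21.98 + $307.72 + $77.83 + $368.17 = $1,370.54
Net pay = $4,395.95 − $1,370.54 = $3,025.41

$3,025.41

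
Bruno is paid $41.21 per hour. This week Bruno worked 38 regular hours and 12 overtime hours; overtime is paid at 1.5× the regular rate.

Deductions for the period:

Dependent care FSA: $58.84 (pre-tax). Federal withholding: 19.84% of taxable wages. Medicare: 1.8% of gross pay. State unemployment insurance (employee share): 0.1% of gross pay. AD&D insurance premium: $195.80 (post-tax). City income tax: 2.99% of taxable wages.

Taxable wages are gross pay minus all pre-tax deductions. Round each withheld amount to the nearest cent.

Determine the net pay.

$1,495.84

Regular pay: 38 × $41.21 = $1,565.98
Overtime pay: 12 × $41.21 × 1.5 = $741.78
Gross pay = $1,565.98 + $741.78 = $2,307.76
Dependent care FSA: $58.84
Taxable wages = $2,307.76 − $58.84 = $2,248.92
City income tax: $2,248.92 × 0.0299 = $67.24
Federal withholding: $2,248.92 × 0.1984 = $446.19
State unemployment insurance (employee share): $2,307.76 × 0.001 = $2.31
Medicare: $2,307.76 × 0.018 = $41.54
AD&D insurance premium: $195.80
Total deductions = $58.84 + $67.24 + $446.19 + $2.31 + $41.54 + $195.80 = $811.92
Net pay = $2,307.76 − $811.92 = $1,495.84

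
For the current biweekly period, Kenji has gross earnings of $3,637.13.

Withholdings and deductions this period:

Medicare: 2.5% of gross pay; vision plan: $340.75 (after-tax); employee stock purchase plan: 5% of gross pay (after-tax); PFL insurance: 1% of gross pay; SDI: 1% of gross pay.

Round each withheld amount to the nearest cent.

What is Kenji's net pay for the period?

Medicare: $3,637.13 × 0.025 = $90.93
SDI: $3,637.13 × 0.01 = $36.37
PFL insurance: $3,637.13 × 0.01 = $36.37
Employee stock purchase plan: $3,637.13 × 0.05 = $181.86
Vision plan: $340.75
Total deductions = $90.93 + $36.37 + $36.37 + $181.86 + $340.75 = $686.28
Net pay = $3,637.13 − $686.28 = $2,950.85

$2,950.85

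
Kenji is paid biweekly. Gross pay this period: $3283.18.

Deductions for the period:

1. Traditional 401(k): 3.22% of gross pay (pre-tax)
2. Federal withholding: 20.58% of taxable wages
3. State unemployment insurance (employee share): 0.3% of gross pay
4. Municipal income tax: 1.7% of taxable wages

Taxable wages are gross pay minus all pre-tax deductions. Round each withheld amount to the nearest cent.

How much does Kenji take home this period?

Traditional 401(k): $3283.18 × 0.0322 = $105.72
Taxable wages = $3283.18 − $105.72 = $3177.46
Municipal income tax: $3177.46 × 0.017 = $54.02
Federal withholding: $3177.46 × 0.2058 = $653.92
State unemployment insurance (employee share): $3283.18 × 0.003 = $9.85
Total deductions = $105.72 + $54.02 + $653.92 + $9.85 = $823.51
Net pay = $3283.18 − $823.51 = $2459.67

$2459.67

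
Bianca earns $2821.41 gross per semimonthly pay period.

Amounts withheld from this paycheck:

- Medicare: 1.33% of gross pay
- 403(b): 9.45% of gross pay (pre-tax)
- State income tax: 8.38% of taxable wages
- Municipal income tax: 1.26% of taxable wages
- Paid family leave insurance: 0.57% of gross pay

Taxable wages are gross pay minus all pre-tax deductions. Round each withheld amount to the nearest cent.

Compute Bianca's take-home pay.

403(b): $2821.41 × 0.0945 = $266.62
Taxable wages = $2821.41 − $266.62 = $2554.79
State income tax: $2554.79 × 0.0838 = $214.09
Municipal income tax: $2554.79 × 0.0126 = $32.19
Medicare: $2821.41 × 0.0133 = $37.52
Paid family leave insurance: $2821.41 × 0.0057 = $16.08
Total deductions = $266.62 + $214.09 + $32.19 + $37.52 + $16.08 = $566.50
Net pay = $2821.41 − $566.50 = $2254.91

$2254.91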